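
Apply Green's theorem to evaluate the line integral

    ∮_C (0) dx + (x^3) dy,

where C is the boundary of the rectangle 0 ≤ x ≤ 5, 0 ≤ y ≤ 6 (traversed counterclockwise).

Green's theorem converts the closed line integral into a double integral over the enclosed region D:

    ∮_C P dx + Q dy = ∬_D (∂Q/∂x - ∂P/∂y) dA.

Here P = 0, Q = x^3, so

    ∂Q/∂x = 3x^2,    ∂P/∂y = 0,
    ∂Q/∂x - ∂P/∂y = 3x^2.

D is the region 0 ≤ x ≤ 5, 0 ≤ y ≤ 6. Evaluating the double integral:

    ∬_D (3x^2) dA = ∫_0^{5} ∫_0^{6} (3x^2) dy dx.

Inner (y from 0 to 6): 18x^2.
Outer (x from 0 to 5): 750.

Therefore ∮_C P dx + Q dy = 750.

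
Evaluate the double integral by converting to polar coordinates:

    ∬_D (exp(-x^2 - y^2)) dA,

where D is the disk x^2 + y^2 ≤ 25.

The region D is 0 ≤ r ≤ 5, 0 ≤ θ ≤ 2π in polar coordinates, where x = r cos(θ), y = r sin(θ), and dA = r dr dθ.

Under the substitution, the integrand becomes exp(-r^2), so

    ∬_D (exp(-x^2 - y^2)) dA = ∫_{0}^{2π} ∫_{0}^{5} (exp(-r^2)) · r dr dθ.

Inner integral (in r): ∫_{0}^{5} (exp(-r^2)) · r dr = -(1 - exp(25))exp(-25)/2.

Outer integral (in θ): ∫_{0}^{2π} (-(1 - exp(25))exp(-25)/2) dθ = -π exp(-25) + π.

Therefore ∬_D (exp(-x^2 - y^2)) dA = -π exp(-25) + π.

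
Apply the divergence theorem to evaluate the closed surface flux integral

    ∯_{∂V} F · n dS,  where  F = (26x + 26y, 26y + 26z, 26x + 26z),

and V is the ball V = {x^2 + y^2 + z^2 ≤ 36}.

By the divergence theorem,

    ∯_{∂V} F · n dS = ∭_V (∇ · F) dV.

Compute the divergence:
    ∇ · F = ∂F_x/∂x + ∂F_y/∂y + ∂F_z/∂z = 26 + 26 + 26 = 78.

In spherical coordinates, x = ρ sin(φ) cos(θ), y = ρ sin(φ) sin(θ), z = ρ cos(φ), dV = ρ^2 sin(φ) dρ dφ dθ, with 0 ≤ ρ ≤ 6, 0 ≤ φ ≤ π, 0 ≤ θ ≤ 2π.

The integrand, after substitution and multiplying by the volume element, becomes (78) · ρ^2 sin(φ), so

    ∭_V (∇·F) dV = ∫_0^{2π} ∫_0^{π} ∫_0^{6} (78) · ρ^2 sin(φ) dρ dφ dθ.

Inner (ρ from 0 to 6): 5616sin(φ).
Middle (φ from 0 to π): 11232.
Outer (θ from 0 to 2π): 22464π.

Therefore ∯_{∂V} F · n dS = 22464π.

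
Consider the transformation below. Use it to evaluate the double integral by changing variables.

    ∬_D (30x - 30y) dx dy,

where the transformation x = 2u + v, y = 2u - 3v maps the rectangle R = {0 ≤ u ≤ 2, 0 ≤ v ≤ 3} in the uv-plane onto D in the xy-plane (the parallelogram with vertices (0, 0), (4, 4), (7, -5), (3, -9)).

Compute the Jacobian determinant of (x, y) with respect to (u, v):

    ∂(x,y)/∂(u,v) = | 2  1 | = (2)(-3) - (1)(2) = -8.
                   | 2  -3 |

Its absolute value is |J| = 8 (the area scaling factor).

Substituting x = 2u + v, y = 2u - 3v into the integrand,

    30x - 30y → 120v,

so the integral becomes

    ∬_R (120v) · |J| du dv = ∫_0^2 ∫_0^3 (960v) dv du.

Inner (v): 4320.
Outer (u): 8640.

Therefore ∬_D (30x - 30y) dx dy = 8640.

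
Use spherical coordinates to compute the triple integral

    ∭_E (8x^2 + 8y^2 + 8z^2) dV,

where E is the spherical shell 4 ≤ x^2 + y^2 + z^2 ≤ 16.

In spherical coordinates, x = ρ sin(φ) cos(θ), y = ρ sin(φ) sin(θ), z = ρ cos(φ), and dV = ρ^2 sin(φ) dρ dφ dθ.

The integrand becomes 8ρ^2, so

    ∭_E (8x^2 + 8y^2 + 8z^2) dV = ∫_{0}^{2π} ∫_{0}^{π} ∫_{2}^{4} (8ρ^2) · ρ^2 sin(φ) dρ dφ dθ.

Inner (ρ): 7936sin(φ)/5.
Middle (φ): 15872/5.
Outer (θ): 31744π/5.

Therefore the triple integral equals 31744π/5.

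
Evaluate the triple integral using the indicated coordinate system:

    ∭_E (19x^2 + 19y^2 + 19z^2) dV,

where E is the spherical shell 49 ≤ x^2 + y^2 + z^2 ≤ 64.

In spherical coordinates, x = ρ sin(φ) cos(θ), y = ρ sin(φ) sin(θ), z = ρ cos(φ), and dV = ρ^2 sin(φ) dρ dφ dθ.

The integrand becomes 19ρ^2, so

    ∭_E (19x^2 + 19y^2 + 19z^2) dV = ∫_{0}^{2π} ∫_{0}^{π} ∫_{7}^{8} (19ρ^2) · ρ^2 sin(φ) dρ dφ dθ.

Inner (ρ): 303259sin(φ)/5.
Middle (φ): 606518/5.
Outer (θ): 1213036π/5.

Therefore the triple integral equals 1213036π/5.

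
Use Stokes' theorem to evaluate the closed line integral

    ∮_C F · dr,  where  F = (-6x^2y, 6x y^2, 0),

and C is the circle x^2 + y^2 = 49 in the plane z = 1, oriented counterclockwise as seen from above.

Let S be the flat disk x^2 + y^2 ≤ 49 in the plane z = 1, with upward unit normal n̂ = ẑ. By Stokes' theorem,

    ∮_C F · dr = ∬_S (∇ × F) · n̂ dS = ∬_D (curl F)_z dA,

where D is the disk x^2 + y^2 ≤ 49.

Compute the curl of F = (-6x^2y, 6x y^2, 0):
    (∇ × F)_x = ∂F_z/∂y - ∂F_y/∂z = 0,
    (∇ × F)_y = ∂F_x/∂z - ∂F_z/∂x = 0,
    (∇ × F)_z = ∂F_y/∂x - ∂F_x/∂y = 6x^2 + 6y^2.

On z = 1, (curl F)_z = 6x^2 + 6y^2.

Convert to polar (x = r cos θ, y = r sin θ, dA = r dr dθ); the integrand becomes 6r^2, so

    ∬_D (curl F)_z dA = ∫_0^{2π} ∫_0^{7} (6r^2) · r dr dθ.

Inner (r from 0 to 7): 7203/2.
Outer (θ from 0 to 2π): 7203π.

Therefore ∮_C F · dr = 7203π.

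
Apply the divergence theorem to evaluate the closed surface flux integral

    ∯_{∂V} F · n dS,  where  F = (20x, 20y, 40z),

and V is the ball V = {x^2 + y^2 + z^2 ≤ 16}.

By the divergence theorem,

    ∯_{∂V} F · n dS = ∭_V (∇ · F) dV.

Compute the divergence:
    ∇ · F = ∂F_x/∂x + ∂F_y/∂y + ∂F_z/∂z = 20 + 20 + 40 = 80.

In spherical coordinates, x = ρ sin(φ) cos(θ), y = ρ sin(φ) sin(θ), z = ρ cos(φ), dV = ρ^2 sin(φ) dρ dφ dθ, with 0 ≤ ρ ≤ 4, 0 ≤ φ ≤ π, 0 ≤ θ ≤ 2π.

The integrand, after substitution and multiplying by the volume element, becomes (80) · ρ^2 sin(φ), so

    ∭_V (∇·F) dV = ∫_0^{2π} ∫_0^{π} ∫_0^{4} (80) · ρ^2 sin(φ) dρ dφ dθ.

Inner (ρ from 0 to 4): 5120sin(φ)/3.
Middle (φ from 0 to π): 10240/3.
Outer (θ from 0 to 2π): 20480π/3.

Therefore ∯_{∂V} F · n dS = 20480π/3.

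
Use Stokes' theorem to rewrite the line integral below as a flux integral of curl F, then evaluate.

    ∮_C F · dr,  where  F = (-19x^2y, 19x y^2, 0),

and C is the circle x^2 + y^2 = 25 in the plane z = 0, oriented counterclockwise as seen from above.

Let S be the flat disk x^2 + y^2 ≤ 25 in the plane z = 0, with upward unit normal n̂ = ẑ. By Stokes' theorem,

    ∮_C F · dr = ∬_S (∇ × F) · n̂ dS = ∬_D (curl F)_z dA,

where D is the disk x^2 + y^2 ≤ 25.

Compute the curl of F = (-19x^2y, 19x y^2, 0):
    (∇ × F)_x = ∂F_z/∂y - ∂F_y/∂z = 0,
    (∇ × F)_y = ∂F_x/∂z - ∂F_z/∂x = 0,
    (∇ × F)_z = ∂F_y/∂x - ∂F_x/∂y = 19x^2 + 19y^2.

On z = 0, (curl F)_z = 19x^2 + 19y^2.

Convert to polar (x = r cos θ, y = r sin θ, dA = r dr dθ); the integrand becomes 19r^2, so

    ∬_D (curl F)_z dA = ∫_0^{2π} ∫_0^{5} (19r^2) · r dr dθ.

Inner (r from 0 to 5): 11875/4.
Outer (θ from 0 to 2π): 11875π/2.

Therefore ∮_C F · dr = 11875π/2.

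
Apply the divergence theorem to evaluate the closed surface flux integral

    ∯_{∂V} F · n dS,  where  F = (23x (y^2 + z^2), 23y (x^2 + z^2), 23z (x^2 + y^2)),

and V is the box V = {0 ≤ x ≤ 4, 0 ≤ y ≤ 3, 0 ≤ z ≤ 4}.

By the divergence theorem,

    ∯_{∂V} F · n dS = ∭_V (∇ · F) dV.

Compute the divergence:
    ∇ · F = ∂F_x/∂x + ∂F_y/∂y + ∂F_z/∂z = 23y^2 + 23z^2 + 23x^2 + 23z^2 + 23x^2 + 23y^2 = 46x^2 + 46y^2 + 46z^2.

V is a rectangular box, so dV = dx dy dz with 0 ≤ x ≤ 4, 0 ≤ y ≤ 3, 0 ≤ z ≤ 4.

Integrate (46x^2 + 46y^2 + 46z^2) over V as an iterated integral:

    ∭_V (∇·F) dV = ∫_0^{4} ∫_0^{3} ∫_0^{4} (46x^2 + 46y^2 + 46z^2) dz dy dx.

Inner (z from 0 to 4): 184x^2 + 184y^2 + 2944/3.
Middle (y from 0 to 3): 552x^2 + 4600.
Outer (x from 0 to 4): 30176.

Therefore ∯_{∂V} F · n dS = 30176.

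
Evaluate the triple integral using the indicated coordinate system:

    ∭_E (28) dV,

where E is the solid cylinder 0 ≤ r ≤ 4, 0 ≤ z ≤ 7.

In cylindrical coordinates, x = r cos(θ), y = r sin(θ), z = z, and dV = r dr dθ dz.

The integrand becomes 28, so

    ∭_E (28) dV = ∫_{0}^{2π} ∫_{0}^{4} ∫_{0}^{7} (28) · r dz dr dθ.

Inner (z): 196r.
Middle (r from 0 to 4): 1568.
Outer (θ): 3136π.

Therefore the triple integral equals 3136π.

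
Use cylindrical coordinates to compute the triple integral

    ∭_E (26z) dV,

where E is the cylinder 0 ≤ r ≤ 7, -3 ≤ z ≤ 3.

In cylindrical coordinates, x = r cos(θ), y = r sin(θ), z = z, and dV = r dr dθ dz.

The integrand becomes 26z, so

    ∭_E (26z) dV = ∫_{0}^{2π} ∫_{0}^{7} ∫_{-3}^{3} (26z) · r dz dr dθ.

Inner (z): 0.
Middle (r from 0 to 7): 0.
Outer (θ): 0.

Therefore the triple integral equals 0.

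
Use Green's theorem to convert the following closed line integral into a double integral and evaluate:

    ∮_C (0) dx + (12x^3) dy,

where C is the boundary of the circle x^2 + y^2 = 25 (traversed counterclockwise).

Green's theorem converts the closed line integral into a double integral over the enclosed region D:

    ∮_C P dx + Q dy = ∬_D (∂Q/∂x - ∂P/∂y) dA.

Here P = 0, Q = 12x^3, so

    ∂Q/∂x = 36x^2,    ∂P/∂y = 0,
    ∂Q/∂x - ∂P/∂y = 36x^2.

D is the region x^2 + y^2 ≤ 25. Evaluating the double integral:

In polar coordinates (x = r cos θ, y = r sin θ, dA = r dr dθ) the integrand becomes 36r^2cos(θ)^2, so

    ∬_D (36x^2) dA = ∫_0^{2π} ∫_0^{5} (36r^2cos(θ)^2) · r dr dθ.

Inner (r from 0 to 5): 5625cos(θ)^2.
Outer (θ from 0 to 2π): 5625π.

Therefore ∮_C P dx + Q dy = 5625π.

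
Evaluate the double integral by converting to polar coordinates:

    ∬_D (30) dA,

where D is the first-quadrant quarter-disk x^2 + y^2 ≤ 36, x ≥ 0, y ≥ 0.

The region D is 0 ≤ r ≤ 6, 0 ≤ θ ≤ π/2 in polar coordinates, where x = r cos(θ), y = r sin(θ), and dA = r dr dθ.

Under the substitution, the integrand becomes 30, so

    ∬_D (30) dA = ∫_{0}^{π/2} ∫_{0}^{6} (30) · r dr dθ.

Inner integral (in r): ∫_{0}^{6} (30) · r dr = 540.

Outer integral (in θ): ∫_{0}^{π/2} (540) dθ = 270π.

Therefore ∬_D (30) dA = 270π.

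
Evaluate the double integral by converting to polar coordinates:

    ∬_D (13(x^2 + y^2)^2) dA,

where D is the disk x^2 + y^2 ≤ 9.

The region D is 0 ≤ r ≤ 3, 0 ≤ θ ≤ 2π in polar coordinates, where x = r cos(θ), y = r sin(θ), and dA = r dr dθ.

Under the substitution, the integrand becomes 13r^4, so

    ∬_D (13(x^2 + y^2)^2) dA = ∫_{0}^{2π} ∫_{0}^{3} (13r^4) · r dr dθ.

Inner integral (in r): ∫_{0}^{3} (13r^4) · r dr = 3159/2.

Outer integral (in θ): ∫_{0}^{2π} (3159/2) dθ = 3159π.

Therefore ∬_D (13(x^2 + y^2)^2) dA = 3159π.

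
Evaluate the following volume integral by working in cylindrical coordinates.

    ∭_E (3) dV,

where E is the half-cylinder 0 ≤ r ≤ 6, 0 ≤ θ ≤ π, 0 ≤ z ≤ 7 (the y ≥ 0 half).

In cylindrical coordinates, x = r cos(θ), y = r sin(θ), z = z, and dV = r dr dθ dz.

The integrand becomes 3, so

    ∭_E (3) dV = ∫_{0}^{π} ∫_{0}^{6} ∫_{0}^{7} (3) · r dz dr dθ.

Inner (z): 21r.
Middle (r from 0 to 6): 378.
Outer (θ): 378π.

Therefore the triple integral equals 378π.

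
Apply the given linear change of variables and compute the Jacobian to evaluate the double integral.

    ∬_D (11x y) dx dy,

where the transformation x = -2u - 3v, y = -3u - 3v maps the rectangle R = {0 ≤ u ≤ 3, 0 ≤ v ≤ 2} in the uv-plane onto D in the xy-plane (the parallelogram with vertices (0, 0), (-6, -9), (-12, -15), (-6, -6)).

Compute the Jacobian determinant of (x, y) with respect to (u, v):

    ∂(x,y)/∂(u,v) = | -2  -3 | = (-2)(-3) - (-3)(-3) = -3.
                   | -3  -3 |

Its absolute value is |J| = 3 (the area scaling factor).

Substituting x = -2u - 3v, y = -3u - 3v into the integrand,

    11x y → 66u^2 + 165u v + 99v^2,

so the integral becomes

    ∬_R (66u^2 + 165u v + 99v^2) · |J| du dv = ∫_0^3 ∫_0^2 (198u^2 + 495u v + 297v^2) dv du.

Inner (v): 396u^2 + 990u + 792.
Outer (u): 10395.

Therefore ∬_D (11x y) dx dy = 10395.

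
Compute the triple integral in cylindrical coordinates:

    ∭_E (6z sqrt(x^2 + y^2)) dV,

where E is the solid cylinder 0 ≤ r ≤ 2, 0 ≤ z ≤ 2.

In cylindrical coordinates, x = r cos(θ), y = r sin(θ), z = z, and dV = r dr dθ dz.

The integrand becomes 6r z, so

    ∭_E (6z sqrt(x^2 + y^2)) dV = ∫_{0}^{2π} ∫_{0}^{2} ∫_{0}^{2} (6r z) · r dz dr dθ.

Inner (z): 12r^2.
Middle (r from 0 to 2): 32.
Outer (θ): 64π.

Therefore the triple integral equals 64π.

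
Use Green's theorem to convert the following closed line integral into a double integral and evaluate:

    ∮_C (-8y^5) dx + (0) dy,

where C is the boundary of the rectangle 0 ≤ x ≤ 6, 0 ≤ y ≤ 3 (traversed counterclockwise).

Green's theorem converts the closed line integral into a double integral over the enclosed region D:

    ∮_C P dx + Q dy = ∬_D (∂Q/∂x - ∂P/∂y) dA.

Here P = -8y^5, Q = 0, so

    ∂Q/∂x = 0,    ∂P/∂y = -40y^4,
    ∂Q/∂x - ∂P/∂y = 40y^4.

D is the region 0 ≤ x ≤ 6, 0 ≤ y ≤ 3. Evaluating the double integral:

    ∬_D (40y^4) dA = ∫_0^{6} ∫_0^{3} (40y^4) dy dx.

Inner (y from 0 to 3): 1944.
Outer (x from 0 to 6): 11664.

Therefore ∮_C P dx + Q dy = 11664.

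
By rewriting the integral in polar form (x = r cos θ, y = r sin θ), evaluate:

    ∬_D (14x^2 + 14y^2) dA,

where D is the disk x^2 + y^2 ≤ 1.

The region D is 0 ≤ r ≤ 1, 0 ≤ θ ≤ 2π in polar coordinates, where x = r cos(θ), y = r sin(θ), and dA = r dr dθ.

Under the substitution, the integrand becomes 14r^2, so

    ∬_D (14x^2 + 14y^2) dA = ∫_{0}^{2π} ∫_{0}^{1} (14r^2) · r dr dθ.

Inner integral (in r): ∫_{0}^{1} (14r^2) · r dr = 7/2.

Outer integral (in θ): ∫_{0}^{2π} (7/2) dθ = 7π.

Therefore ∬_D (14x^2 + 14y^2) dA = 7π.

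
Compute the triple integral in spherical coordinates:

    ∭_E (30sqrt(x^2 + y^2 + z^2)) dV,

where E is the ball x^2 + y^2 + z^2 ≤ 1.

In spherical coordinates, x = ρ sin(φ) cos(θ), y = ρ sin(φ) sin(θ), z = ρ cos(φ), and dV = ρ^2 sin(φ) dρ dφ dθ.

The integrand becomes 30ρ, so

    ∭_E (30sqrt(x^2 + y^2 + z^2)) dV = ∫_{0}^{2π} ∫_{0}^{π} ∫_{0}^{1} (30ρ) · ρ^2 sin(φ) dρ dφ dθ.

Inner (ρ): 15sin(φ)/2.
Middle (φ): 15.
Outer (θ): 30π.

Therefore the triple integral equals 30π.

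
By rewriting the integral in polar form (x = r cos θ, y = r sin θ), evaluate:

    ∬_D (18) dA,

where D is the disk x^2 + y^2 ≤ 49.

The region D is 0 ≤ r ≤ 7, 0 ≤ θ ≤ 2π in polar coordinates, where x = r cos(θ), y = r sin(θ), and dA = r dr dθ.

Under the substitution, the integrand becomes 18, so

    ∬_D (18) dA = ∫_{0}^{2π} ∫_{0}^{7} (18) · r dr dθ.

Inner integral (in r): ∫_{0}^{7} (18) · r dr = 441.

Outer integral (in θ): ∫_{0}^{2π} (441) dθ = 882π.

Therefore ∬_D (18) dA = 882π.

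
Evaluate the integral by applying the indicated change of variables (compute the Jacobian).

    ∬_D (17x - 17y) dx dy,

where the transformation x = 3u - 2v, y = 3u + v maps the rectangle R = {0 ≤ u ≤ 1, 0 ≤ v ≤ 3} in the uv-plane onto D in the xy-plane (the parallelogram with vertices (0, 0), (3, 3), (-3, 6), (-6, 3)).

Compute the Jacobian determinant of (x, y) with respect to (u, v):

    ∂(x,y)/∂(u,v) = | 3  -2 | = (3)(1) - (-2)(3) = 9.
                   | 3  1 |

Its absolute value is |J| = 9 (the area scaling factor).

Substituting x = 3u - 2v, y = 3u + v into the integrand,

    17x - 17y → -51v,

so the integral becomes

    ∬_R (-51v) · |J| du dv = ∫_0^1 ∫_0^3 (-459v) dv du.

Inner (v): -4131/2.
Outer (u): -4131/2.

Therefore ∬_D (17x - 17y) dx dy = -4131/2.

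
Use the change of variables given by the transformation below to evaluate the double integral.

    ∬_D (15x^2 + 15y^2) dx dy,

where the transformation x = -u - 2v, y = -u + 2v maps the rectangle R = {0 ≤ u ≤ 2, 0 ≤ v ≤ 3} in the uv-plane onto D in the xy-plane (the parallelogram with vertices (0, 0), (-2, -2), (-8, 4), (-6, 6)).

Compute the Jacobian determinant of (x, y) with respect to (u, v):

    ∂(x,y)/∂(u,v) = | -1  -2 | = (-1)(2) - (-2)(-1) = -4.
                   | -1  2 |

Its absolute value is |J| = 4 (the area scaling factor).

Substituting x = -u - 2v, y = -u + 2v into the integrand,

    15x^2 + 15y^2 → 30u^2 + 120v^2,

so the integral becomes

    ∬_R (30u^2 + 120v^2) · |J| du dv = ∫_0^2 ∫_0^3 (120u^2 + 480v^2) dv du.

Inner (v): 360u^2 + 4320.
Outer (u): 9600.

Therefore ∬_D (15x^2 + 15y^2) dx dy = 9600.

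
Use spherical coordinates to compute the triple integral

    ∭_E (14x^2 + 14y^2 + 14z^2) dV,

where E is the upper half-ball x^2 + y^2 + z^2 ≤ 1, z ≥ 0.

In spherical coordinates, x = ρ sin(φ) cos(θ), y = ρ sin(φ) sin(θ), z = ρ cos(φ), and dV = ρ^2 sin(φ) dρ dφ dθ.

The integrand becomes 14ρ^2, so

    ∭_E (14x^2 + 14y^2 + 14z^2) dV = ∫_{0}^{2π} ∫_{0}^{π/2} ∫_{0}^{1} (14ρ^2) · ρ^2 sin(φ) dρ dφ dθ.

Inner (ρ): 14sin(φ)/5.
Middle (φ): 14/5.
Outer (θ): 28π/5.

Therefore the triple integral equals 28π/5.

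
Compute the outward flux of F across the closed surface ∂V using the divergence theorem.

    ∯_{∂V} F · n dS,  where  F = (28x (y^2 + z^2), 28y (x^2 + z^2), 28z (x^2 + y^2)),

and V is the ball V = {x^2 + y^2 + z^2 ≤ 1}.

By the divergence theorem,

    ∯_{∂V} F · n dS = ∭_V (∇ · F) dV.

Compute the divergence:
    ∇ · F = ∂F_x/∂x + ∂F_y/∂y + ∂F_z/∂z = 28y^2 + 28z^2 + 28x^2 + 28z^2 + 28x^2 + 28y^2 = 56x^2 + 56y^2 + 56z^2.

In spherical coordinates, x = ρ sin(φ) cos(θ), y = ρ sin(φ) sin(θ), z = ρ cos(φ), dV = ρ^2 sin(φ) dρ dφ dθ, with 0 ≤ ρ ≤ 1, 0 ≤ φ ≤ π, 0 ≤ θ ≤ 2π.

The integrand, after substitution and multiplying by the volume element, becomes (56ρ^2) · ρ^2 sin(φ), so

    ∭_V (∇·F) dV = ∫_0^{2π} ∫_0^{π} ∫_0^{1} (56ρ^2) · ρ^2 sin(φ) dρ dφ dθ.

Inner (ρ from 0 to 1): 56sin(φ)/5.
Middle (φ from 0 to π): 112/5.
Outer (θ from 0 to 2π): 224π/5.

Therefore ∯_{∂V} F · n dS = 224π/5.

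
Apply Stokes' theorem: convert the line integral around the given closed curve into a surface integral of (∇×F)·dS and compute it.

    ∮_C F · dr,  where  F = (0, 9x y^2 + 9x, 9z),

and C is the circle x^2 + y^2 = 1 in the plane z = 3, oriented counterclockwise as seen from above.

Let S be the flat disk x^2 + y^2 ≤ 1 in the plane z = 3, with upward unit normal n̂ = ẑ. By Stokes' theorem,

    ∮_C F · dr = ∬_S (∇ × F) · n̂ dS = ∬_D (curl F)_z dA,

where D is the disk x^2 + y^2 ≤ 1.

Compute the curl of F = (0, 9x y^2 + 9x, 9z):
    (∇ × F)_x = ∂F_z/∂y - ∂F_y/∂z = 0,
    (∇ × F)_y = ∂F_x/∂z - ∂F_z/∂x = 0,
    (∇ × F)_z = ∂F_y/∂x - ∂F_x/∂y = 9y^2 + 9.

On z = 3, (curl F)_z = 9y^2 + 9.

Convert to polar (x = r cos θ, y = r sin θ, dA = r dr dθ); the integrand becomes 9r^2sin(θ)^2 + 9, so

    ∬_D (curl F)_z dA = ∫_0^{2π} ∫_0^{1} (9r^2sin(θ)^2 + 9) · r dr dθ.

Inner (r from 0 to 1): 9sin(θ)^2/4 + 9/2.
Outer (θ from 0 to 2π): 45π/4.

Therefore ∮_C F · dr = 45π/4.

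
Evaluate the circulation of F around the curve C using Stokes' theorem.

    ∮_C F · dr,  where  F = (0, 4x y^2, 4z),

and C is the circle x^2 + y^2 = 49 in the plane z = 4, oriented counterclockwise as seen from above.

Let S be the flat disk x^2 + y^2 ≤ 49 in the plane z = 4, with upward unit normal n̂ = ẑ. By Stokes' theorem,

    ∮_C F · dr = ∬_S (∇ × F) · n̂ dS = ∬_D (curl F)_z dA,

where D is the disk x^2 + y^2 ≤ 49.

Compute the curl of F = (0, 4x y^2, 4z):
    (∇ × F)_x = ∂F_z/∂y - ∂F_y/∂z = 0,
    (∇ × F)_y = ∂F_x/∂z - ∂F_z/∂x = 0,
    (∇ × F)_z = ∂F_y/∂x - ∂F_x/∂y = 4y^2.

On z = 4, (curl F)_z = 4y^2.

Convert to polar (x = r cos θ, y = r sin θ, dA = r dr dθ); the integrand becomes 4r^2sin(θ)^2, so

    ∬_D (curl F)_z dA = ∫_0^{2π} ∫_0^{7} (4r^2sin(θ)^2) · r dr dθ.

Inner (r from 0 to 7): 2401sin(θ)^2.
Outer (θ from 0 to 2π): 2401π.

Therefore ∮_C F · dr = 2401π.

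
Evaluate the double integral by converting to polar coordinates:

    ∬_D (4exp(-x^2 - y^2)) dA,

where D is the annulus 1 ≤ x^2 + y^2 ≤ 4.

The region D is 1 ≤ r ≤ 2, 0 ≤ θ ≤ 2π in polar coordinates, where x = r cos(θ), y = r sin(θ), and dA = r dr dθ.

Under the substitution, the integrand becomes 4exp(-r^2), so

    ∬_D (4exp(-x^2 - y^2)) dA = ∫_{0}^{2π} ∫_{1}^{2} (4exp(-r^2)) · r dr dθ.

Inner integral (in r): ∫_{1}^{2} (4exp(-r^2)) · r dr = -(2 - 2exp(3))exp(-4).

Outer integral (in θ): ∫_{0}^{2π} (-(2 - 2exp(3))exp(-4)) dθ = -4π (1 - exp(3))exp(-4).

Therefore ∬_D (4exp(-x^2 - y^2)) dA = -4π (1 - exp(3))exp(-4).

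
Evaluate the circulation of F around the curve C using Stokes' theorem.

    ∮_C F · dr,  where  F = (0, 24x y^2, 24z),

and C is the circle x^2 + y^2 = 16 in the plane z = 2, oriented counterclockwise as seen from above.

Let S be the flat disk x^2 + y^2 ≤ 16 in the plane z = 2, with upward unit normal n̂ = ẑ. By Stokes' theorem,

    ∮_C F · dr = ∬_S (∇ × F) · n̂ dS = ∬_D (curl F)_z dA,

where D is the disk x^2 + y^2 ≤ 16.

Compute the curl of F = (0, 24x y^2, 24z):
    (∇ × F)_x = ∂F_z/∂y - ∂F_y/∂z = 0,
    (∇ × F)_y = ∂F_x/∂z - ∂F_z/∂x = 0,
    (∇ × F)_z = ∂F_y/∂x - ∂F_x/∂y = 24y^2.

On z = 2, (curl F)_z = 24y^2.

Convert to polar (x = r cos θ, y = r sin θ, dA = r dr dθ); the integrand becomes 24r^2sin(θ)^2, so

    ∬_D (curl F)_z dA = ∫_0^{2π} ∫_0^{4} (24r^2sin(θ)^2) · r dr dθ.

Inner (r from 0 to 4): 1536sin(θ)^2.
Outer (θ from 0 to 2π): 1536π.

Therefore ∮_C F · dr = 1536π.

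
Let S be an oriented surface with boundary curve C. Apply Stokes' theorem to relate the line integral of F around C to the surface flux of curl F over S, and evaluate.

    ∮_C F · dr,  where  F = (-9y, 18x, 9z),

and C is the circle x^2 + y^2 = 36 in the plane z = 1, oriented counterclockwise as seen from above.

Let S be the flat disk x^2 + y^2 ≤ 36 in the plane z = 1, with upward unit normal n̂ = ẑ. By Stokes' theorem,

    ∮_C F · dr = ∬_S (∇ × F) · n̂ dS = ∬_D (curl F)_z dA,

where D is the disk x^2 + y^2 ≤ 36.

Compute the curl of F = (-9y, 18x, 9z):
    (∇ × F)_x = ∂F_z/∂y - ∂F_y/∂z = 0,
    (∇ × F)_y = ∂F_x/∂z - ∂F_z/∂x = 0,
    (∇ × F)_z = ∂F_y/∂x - ∂F_x/∂y = 27.

On z = 1, (curl F)_z = 27.

Convert to polar (x = r cos θ, y = r sin θ, dA = r dr dθ); the integrand becomes 27, so

    ∬_D (curl F)_z dA = ∫_0^{2π} ∫_0^{6} (27) · r dr dθ.

Inner (r from 0 to 6): 486.
Outer (θ from 0 to 2π): 972π.

Therefore ∮_C F · dr = 972π.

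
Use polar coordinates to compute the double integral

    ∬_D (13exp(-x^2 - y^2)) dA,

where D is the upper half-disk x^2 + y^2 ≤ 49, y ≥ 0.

The region D is 0 ≤ r ≤ 7, 0 ≤ θ ≤ π in polar coordinates, where x = r cos(θ), y = r sin(θ), and dA = r dr dθ.

Under the substitution, the integrand becomes 13exp(-r^2), so

    ∬_D (13exp(-x^2 - y^2)) dA = ∫_{0}^{π} ∫_{0}^{7} (13exp(-r^2)) · r dr dθ.

Inner integral (in r): ∫_{0}^{7} (13exp(-r^2)) · r dr = 13/2 - 13exp(-49)/2.

Outer integral (in θ): ∫_{0}^{π} (13/2 - 13exp(-49)/2) dθ = -13π (1 - exp(49))exp(-49)/2.

Therefore ∬_D (13exp(-x^2 - y^2)) dA = -13π (1 - exp(49))exp(-49)/2.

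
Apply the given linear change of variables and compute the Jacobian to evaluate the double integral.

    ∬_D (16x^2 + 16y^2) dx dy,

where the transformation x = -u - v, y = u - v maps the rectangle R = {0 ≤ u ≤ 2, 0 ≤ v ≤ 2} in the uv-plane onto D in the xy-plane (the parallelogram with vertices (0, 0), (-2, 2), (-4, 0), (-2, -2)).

Compute the Jacobian determinant of (x, y) with respect to (u, v):

    ∂(x,y)/∂(u,v) = | -1  -1 | = (-1)(-1) - (-1)(1) = 2.
                   | 1  -1 |

Its absolute value is |J| = 2 (the area scaling factor).

Substituting x = -u - v, y = u - v into the integrand,

    16x^2 + 16y^2 → 32u^2 + 32v^2,

so the integral becomes

    ∬_R (32u^2 + 32v^2) · |J| du dv = ∫_0^2 ∫_0^2 (64u^2 + 64v^2) dv du.

Inner (v): 128u^2 + 512/3.
Outer (u): 2048/3.

Therefore ∬_D (16x^2 + 16y^2) dx dy = 2048/3.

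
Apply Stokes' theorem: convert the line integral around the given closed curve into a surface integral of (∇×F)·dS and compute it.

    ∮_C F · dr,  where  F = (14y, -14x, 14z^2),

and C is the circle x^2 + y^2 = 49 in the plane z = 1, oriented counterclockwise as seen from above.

Let S be the flat disk x^2 + y^2 ≤ 49 in the plane z = 1, with upward unit normal n̂ = ẑ. By Stokes' theorem,

    ∮_C F · dr = ∬_S (∇ × F) · n̂ dS = ∬_D (curl F)_z dA,

where D is the disk x^2 + y^2 ≤ 49.

Compute the curl of F = (14y, -14x, 14z^2):
    (∇ × F)_x = ∂F_z/∂y - ∂F_y/∂z = 0,
    (∇ × F)_y = ∂F_x/∂z - ∂F_z/∂x = 0,
    (∇ × F)_z = ∂F_y/∂x - ∂F_x/∂y = -28.

On z = 1, (curl F)_z = -28.

Convert to polar (x = r cos θ, y = r sin θ, dA = r dr dθ); the integrand becomes -28, so

    ∬_D (curl F)_z dA = ∫_0^{2π} ∫_0^{7} (-28) · r dr dθ.

Inner (r from 0 to 7): -686.
Outer (θ from 0 to 2π): -1372π.

Therefore ∮_C F · dr = -1372π.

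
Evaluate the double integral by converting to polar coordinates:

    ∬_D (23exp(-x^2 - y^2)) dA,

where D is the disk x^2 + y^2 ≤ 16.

The region D is 0 ≤ r ≤ 4, 0 ≤ θ ≤ 2π in polar coordinates, where x = r cos(θ), y = r sin(θ), and dA = r dr dθ.

Under the substitution, the integrand becomes 23exp(-r^2), so

    ∬_D (23exp(-x^2 - y^2)) dA = ∫_{0}^{2π} ∫_{0}^{4} (23exp(-r^2)) · r dr dθ.

Inner integral (in r): ∫_{0}^{4} (23exp(-r^2)) · r dr = 23/2 - 23exp(-16)/2.

Outer integral (in θ): ∫_{0}^{2π} (23/2 - 23exp(-16)/2) dθ = -23π exp(-16) + 23π.

Therefore ∬_D (23exp(-x^2 - y^2)) dA = -23π exp(-16) + 23π.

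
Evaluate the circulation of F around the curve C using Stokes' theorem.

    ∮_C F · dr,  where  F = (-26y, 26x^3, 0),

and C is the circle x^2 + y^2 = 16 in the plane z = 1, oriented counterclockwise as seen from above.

Let S be the flat disk x^2 + y^2 ≤ 16 in the plane z = 1, with upward unit normal n̂ = ẑ. By Stokes' theorem,

    ∮_C F · dr = ∬_S (∇ × F) · n̂ dS = ∬_D (curl F)_z dA,

where D is the disk x^2 + y^2 ≤ 16.

Compute the curl of F = (-26y, 26x^3, 0):
    (∇ × F)_x = ∂F_z/∂y - ∂F_y/∂z = 0,
    (∇ × F)_y = ∂F_x/∂z - ∂F_z/∂x = 0,
    (∇ × F)_z = ∂F_y/∂x - ∂F_x/∂y = 78x^2 + 26.

On z = 1, (curl F)_z = 78x^2 + 26.

Convert to polar (x = r cos θ, y = r sin θ, dA = r dr dθ); the integrand becomes 78r^2cos(θ)^2 + 26, so

    ∬_D (curl F)_z dA = ∫_0^{2π} ∫_0^{4} (78r^2cos(θ)^2 + 26) · r dr dθ.

Inner (r from 0 to 4): 4992cos(θ)^2 + 208.
Outer (θ from 0 to 2π): 5408π.

Therefore ∮_C F · dr = 5408π.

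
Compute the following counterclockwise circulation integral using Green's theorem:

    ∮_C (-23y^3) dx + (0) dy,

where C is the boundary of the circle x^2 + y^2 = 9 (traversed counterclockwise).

Green's theorem converts the closed line integral into a double integral over the enclosed region D:

    ∮_C P dx + Q dy = ∬_D (∂Q/∂x - ∂P/∂y) dA.

Here P = -23y^3, Q = 0, so

    ∂Q/∂x = 0,    ∂P/∂y = -69y^2,
    ∂Q/∂x - ∂P/∂y = 69y^2.

D is the region x^2 + y^2 ≤ 9. Evaluating the double integral:

In polar coordinates (x = r cos θ, y = r sin θ, dA = r dr dθ) the integrand becomes 69r^2sin(θ)^2, so

    ∬_D (69y^2) dA = ∫_0^{2π} ∫_0^{3} (69r^2sin(θ)^2) · r dr dθ.

Inner (r from 0 to 3): 5589sin(θ)^2/4.
Outer (θ from 0 to 2π): 5589π/4.

Therefore ∮_C P dx + Q dy = 5589π/4.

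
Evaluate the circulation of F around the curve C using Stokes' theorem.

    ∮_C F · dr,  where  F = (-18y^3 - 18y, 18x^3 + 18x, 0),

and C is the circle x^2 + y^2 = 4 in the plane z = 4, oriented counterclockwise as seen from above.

Let S be the flat disk x^2 + y^2 ≤ 4 in the plane z = 4, with upward unit normal n̂ = ẑ. By Stokes' theorem,

    ∮_C F · dr = ∬_S (∇ × F) · n̂ dS = ∬_D (curl F)_z dA,

where D is the disk x^2 + y^2 ≤ 4.

Compute the curl of F = (-18y^3 - 18y, 18x^3 + 18x, 0):
    (∇ × F)_x = ∂F_z/∂y - ∂F_y/∂z = 0,
    (∇ × F)_y = ∂F_x/∂z - ∂F_z/∂x = 0,
    (∇ × F)_z = ∂F_y/∂x - ∂F_x/∂y = 54x^2 + 54y^2 + 36.

On z = 4, (curl F)_z = 54x^2 + 54y^2 + 36.

Convert to polar (x = r cos θ, y = r sin θ, dA = r dr dθ); the integrand becomes 54r^2 + 36, so

    ∬_D (curl F)_z dA = ∫_0^{2π} ∫_0^{2} (54r^2 + 36) · r dr dθ.

Inner (r from 0 to 2): 288.
Outer (θ from 0 to 2π): 576π.

Therefore ∮_C F · dr = 576π.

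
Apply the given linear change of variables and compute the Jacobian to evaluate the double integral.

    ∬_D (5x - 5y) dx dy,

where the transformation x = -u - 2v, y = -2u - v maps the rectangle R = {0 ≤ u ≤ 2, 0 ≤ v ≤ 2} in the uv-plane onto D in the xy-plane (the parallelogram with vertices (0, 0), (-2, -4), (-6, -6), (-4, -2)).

Compute the Jacobian determinant of (x, y) with respect to (u, v):

    ∂(x,y)/∂(u,v) = | -1  -2 | = (-1)(-1) - (-2)(-2) = -3.
                   | -2  -1 |

Its absolute value is |J| = 3 (the area scaling factor).

Substituting x = -u - 2v, y = -2u - v into the integrand,

    5x - 5y → 5u - 5v,

so the integral becomes

    ∬_R (5u - 5v) · |J| du dv = ∫_0^2 ∫_0^2 (15u - 15v) dv du.

Inner (v): 30u - 30.
Outer (u): 0.

Therefore ∬_D (5x - 5y) dx dy = 0.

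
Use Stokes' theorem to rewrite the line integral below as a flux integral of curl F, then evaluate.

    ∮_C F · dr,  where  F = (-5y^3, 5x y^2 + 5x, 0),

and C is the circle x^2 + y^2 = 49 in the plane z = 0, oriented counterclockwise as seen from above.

Let S be the flat disk x^2 + y^2 ≤ 49 in the plane z = 0, with upward unit normal n̂ = ẑ. By Stokes' theorem,

    ∮_C F · dr = ∬_S (∇ × F) · n̂ dS = ∬_D (curl F)_z dA,

where D is the disk x^2 + y^2 ≤ 49.

Compute the curl of F = (-5y^3, 5x y^2 + 5x, 0):
    (∇ × F)_x = ∂F_z/∂y - ∂F_y/∂z = 0,
    (∇ × F)_y = ∂F_x/∂z - ∂F_z/∂x = 0,
    (∇ × F)_z = ∂F_y/∂x - ∂F_x/∂y = 20y^2 + 5.

On z = 0, (curl F)_z = 20y^2 + 5.

Convert to polar (x = r cos θ, y = r sin θ, dA = r dr dθ); the integrand becomes 20r^2sin(θ)^2 + 5, so

    ∬_D (curl F)_z dA = ∫_0^{2π} ∫_0^{7} (20r^2sin(θ)^2 + 5) · r dr dθ.

Inner (r from 0 to 7): 12005sin(θ)^2 + 245/2.
Outer (θ from 0 to 2π): 12250π.

Therefore ∮_C F · dr = 12250π.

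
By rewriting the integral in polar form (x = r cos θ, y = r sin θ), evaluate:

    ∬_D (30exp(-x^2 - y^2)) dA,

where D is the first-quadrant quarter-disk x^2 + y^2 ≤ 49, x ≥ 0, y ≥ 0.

The region D is 0 ≤ r ≤ 7, 0 ≤ θ ≤ π/2 in polar coordinates, where x = r cos(θ), y = r sin(θ), and dA = r dr dθ.

Under the substitution, the integrand becomes 30exp(-r^2), so

    ∬_D (30exp(-x^2 - y^2)) dA = ∫_{0}^{π/2} ∫_{0}^{7} (30exp(-r^2)) · r dr dθ.

Inner integral (in r): ∫_{0}^{7} (30exp(-r^2)) · r dr = 15 - 15exp(-49).

Outer integral (in θ): ∫_{0}^{π/2} (15 - 15exp(-49)) dθ = -15π (1 - exp(49))exp(-49)/2.

Therefore ∬_D (30exp(-x^2 - y^2)) dA = -15π (1 - exp(49))exp(-49)/2.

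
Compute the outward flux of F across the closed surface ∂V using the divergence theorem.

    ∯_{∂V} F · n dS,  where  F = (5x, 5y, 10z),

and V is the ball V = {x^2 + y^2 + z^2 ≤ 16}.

By the divergence theorem,

    ∯_{∂V} F · n dS = ∭_V (∇ · F) dV.

Compute the divergence:
    ∇ · F = ∂F_x/∂x + ∂F_y/∂y + ∂F_z/∂z = 5 + 5 + 10 = 20.

In spherical coordinates, x = ρ sin(φ) cos(θ), y = ρ sin(φ) sin(θ), z = ρ cos(φ), dV = ρ^2 sin(φ) dρ dφ dθ, with 0 ≤ ρ ≤ 4, 0 ≤ φ ≤ π, 0 ≤ θ ≤ 2π.

The integrand, after substitution and multiplying by the volume element, becomes (20) · ρ^2 sin(φ), so

    ∭_V (∇·F) dV = ∫_0^{2π} ∫_0^{π} ∫_0^{4} (20) · ρ^2 sin(φ) dρ dφ dθ.

Inner (ρ from 0 to 4): 1280sin(φ)/3.
Middle (φ from 0 to π): 2560/3.
Outer (θ from 0 to 2π): 5120π/3.

Therefore ∯_{∂V} F · n dS = 5120π/3.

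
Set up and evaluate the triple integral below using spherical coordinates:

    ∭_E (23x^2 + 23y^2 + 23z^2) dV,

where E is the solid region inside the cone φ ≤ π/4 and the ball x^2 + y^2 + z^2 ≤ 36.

In spherical coordinates, x = ρ sin(φ) cos(θ), y = ρ sin(φ) sin(θ), z = ρ cos(φ), and dV = ρ^2 sin(φ) dρ dφ dθ.

The integrand becomes 23ρ^2, so

    ∭_E (23x^2 + 23y^2 + 23z^2) dV = ∫_{0}^{2π} ∫_{0}^{π/4} ∫_{0}^{6} (23ρ^2) · ρ^2 sin(φ) dρ dφ dθ.

Inner (ρ): 178848sin(φ)/5.
Middle (φ): 178848/5 - 89424sqrt(2)/5.
Outer (θ): 178848π (2 - sqrt(2))/5.

Therefore the triple integral equals 178848π (2 - sqrt(2))/5.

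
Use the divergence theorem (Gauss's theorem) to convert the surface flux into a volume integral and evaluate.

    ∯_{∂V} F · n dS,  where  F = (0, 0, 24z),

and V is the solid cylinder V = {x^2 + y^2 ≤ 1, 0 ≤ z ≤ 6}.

By the divergence theorem,

    ∯_{∂V} F · n dS = ∭_V (∇ · F) dV.

Compute the divergence:
    ∇ · F = ∂F_x/∂x + ∂F_y/∂y + ∂F_z/∂z = 0 + 0 + 24 = 24.

In cylindrical coordinates, x = r cos(θ), y = r sin(θ), z = z, dV = r dr dθ dz, with 0 ≤ r ≤ 1, 0 ≤ θ ≤ 2π, 0 ≤ z ≤ 6.

The integrand, after substitution and multiplying by the volume element, becomes (24) · r, so

    ∭_V (∇·F) dV = ∫_0^{2π} ∫_0^{1} ∫_0^{6} (24) · r dz dr dθ.

Inner (z from 0 to 6): 144r.
Middle (r from 0 to 1): 72.
Outer (θ from 0 to 2π): 144π.

Therefore ∯_{∂V} F · n dS = 144π.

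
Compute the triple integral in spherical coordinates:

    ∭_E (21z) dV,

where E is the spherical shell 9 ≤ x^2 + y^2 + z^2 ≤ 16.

In spherical coordinates, x = ρ sin(φ) cos(θ), y = ρ sin(φ) sin(θ), z = ρ cos(φ), and dV = ρ^2 sin(φ) dρ dφ dθ.

The integrand becomes 21ρ cos(φ), so

    ∭_E (21z) dV = ∫_{0}^{2π} ∫_{0}^{π} ∫_{3}^{4} (21ρ cos(φ)) · ρ^2 sin(φ) dρ dφ dθ.

Inner (ρ): 3675sin(2φ)/8.
Middle (φ): 0.
Outer (θ): 0.

Therefore the triple integral equals 0.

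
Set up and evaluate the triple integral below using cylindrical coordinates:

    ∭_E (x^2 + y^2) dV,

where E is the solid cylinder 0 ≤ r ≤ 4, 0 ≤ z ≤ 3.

In cylindrical coordinates, x = r cos(θ), y = r sin(θ), z = z, and dV = r dr dθ dz.

The integrand becomes r^2, so

    ∭_E (x^2 + y^2) dV = ∫_{0}^{2π} ∫_{0}^{4} ∫_{0}^{3} (r^2) · r dz dr dθ.

Inner (z): 3r^3.
Middle (r from 0 to 4): 192.
Outer (θ): 384π.

Therefore the triple integral equals 384π.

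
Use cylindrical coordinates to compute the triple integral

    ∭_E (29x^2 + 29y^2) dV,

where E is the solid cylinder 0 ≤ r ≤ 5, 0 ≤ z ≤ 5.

In cylindrical coordinates, x = r cos(θ), y = r sin(θ), z = z, and dV = r dr dθ dz.

The integrand becomes 29r^2, so

    ∭_E (29x^2 + 29y^2) dV = ∫_{0}^{2π} ∫_{0}^{5} ∫_{0}^{5} (29r^2) · r dz dr dθ.

Inner (z): 145r^3.
Middle (r from 0 to 5): 90625/4.
Outer (θ): 90625π/2.

Therefore the triple integral equals 90625π/2.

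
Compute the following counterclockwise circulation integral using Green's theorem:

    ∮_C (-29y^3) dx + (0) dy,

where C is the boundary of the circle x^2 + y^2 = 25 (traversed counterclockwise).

Green's theorem converts the closed line integral into a double integral over the enclosed region D:

    ∮_C P dx + Q dy = ∬_D (∂Q/∂x - ∂P/∂y) dA.

Here P = -29y^3, Q = 0, so

    ∂Q/∂x = 0,    ∂P/∂y = -87y^2,
    ∂Q/∂x - ∂P/∂y = 87y^2.

D is the region x^2 + y^2 ≤ 25. Evaluating the double integral:

In polar coordinates (x = r cos θ, y = r sin θ, dA = r dr dθ) the integrand becomes 87r^2sin(θ)^2, so

    ∬_D (87y^2) dA = ∫_0^{2π} ∫_0^{5} (87r^2sin(θ)^2) · r dr dθ.

Inner (r from 0 to 5): 54375sin(θ)^2/4.
Outer (θ from 0 to 2π): 54375π/4.

Therefore ∮_C P dx + Q dy = 54375π/4.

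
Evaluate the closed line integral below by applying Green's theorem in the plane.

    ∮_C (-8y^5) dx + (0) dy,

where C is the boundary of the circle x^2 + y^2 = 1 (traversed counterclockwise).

Green's theorem converts the closed line integral into a double integral over the enclosed region D:

    ∮_C P dx + Q dy = ∬_D (∂Q/∂x - ∂P/∂y) dA.

Here P = -8y^5, Q = 0, so

    ∂Q/∂x = 0,    ∂P/∂y = -40y^4,
    ∂Q/∂x - ∂P/∂y = 40y^4.

D is the region x^2 + y^2 ≤ 1. Evaluating the double integral:

In polar coordinates (x = r cos θ, y = r sin θ, dA = r dr dθ) the integrand becomes 40r^4sin(θ)^4, so

    ∬_D (40y^4) dA = ∫_0^{2π} ∫_0^{1} (40r^4sin(θ)^4) · r dr dθ.

Inner (r from 0 to 1): 20sin(θ)^4/3.
Outer (θ from 0 to 2π): 5π.

Therefore ∮_C P dx + Q dy = 5π.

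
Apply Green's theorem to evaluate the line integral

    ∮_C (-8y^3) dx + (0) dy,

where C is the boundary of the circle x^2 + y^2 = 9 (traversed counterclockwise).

Green's theorem converts the closed line integral into a double integral over the enclosed region D:

    ∮_C P dx + Q dy = ∬_D (∂Q/∂x - ∂P/∂y) dA.

Here P = -8y^3, Q = 0, so

    ∂Q/∂x = 0,    ∂P/∂y = -24y^2,
    ∂Q/∂x - ∂P/∂y = 24y^2.

D is the region x^2 + y^2 ≤ 9. Evaluating the double integral:

In polar coordinates (x = r cos θ, y = r sin θ, dA = r dr dθ) the integrand becomes 24r^2sin(θ)^2, so

    ∬_D (24y^2) dA = ∫_0^{2π} ∫_0^{3} (24r^2sin(θ)^2) · r dr dθ.

Inner (r from 0 to 3): 486sin(θ)^2.
Outer (θ from 0 to 2π): 486π.

Therefore ∮_C P dx + Q dy = 486π.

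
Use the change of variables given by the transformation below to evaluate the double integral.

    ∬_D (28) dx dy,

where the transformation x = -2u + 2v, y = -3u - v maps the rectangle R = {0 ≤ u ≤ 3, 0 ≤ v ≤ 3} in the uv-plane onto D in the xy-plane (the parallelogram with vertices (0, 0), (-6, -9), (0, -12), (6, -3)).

Compute the Jacobian determinant of (x, y) with respect to (u, v):

    ∂(x,y)/∂(u,v) = | -2  2 | = (-2)(-1) - (2)(-3) = 8.
                   | -3  -1 |

Its absolute value is |J| = 8 (the area scaling factor).

Substituting x = -2u + 2v, y = -3u - v into the integrand,

    28 → 28,

so the integral becomes

    ∬_R (28) · |J| du dv = ∫_0^3 ∫_0^3 (224) dv du.

Inner (v): 672.
Outer (u): 2016.

Therefore ∬_D (28) dx dy = 2016.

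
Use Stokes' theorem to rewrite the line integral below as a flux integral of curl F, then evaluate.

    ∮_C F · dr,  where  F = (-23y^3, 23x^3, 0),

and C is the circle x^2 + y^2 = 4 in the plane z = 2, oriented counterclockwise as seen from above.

Let S be the flat disk x^2 + y^2 ≤ 4 in the plane z = 2, with upward unit normal n̂ = ẑ. By Stokes' theorem,

    ∮_C F · dr = ∬_S (∇ × F) · n̂ dS = ∬_D (curl F)_z dA,

where D is the disk x^2 + y^2 ≤ 4.

Compute the curl of F = (-23y^3, 23x^3, 0):
    (∇ × F)_x = ∂F_z/∂y - ∂F_y/∂z = 0,
    (∇ × F)_y = ∂F_x/∂z - ∂F_z/∂x = 0,
    (∇ × F)_z = ∂F_y/∂x - ∂F_x/∂y = 69x^2 + 69y^2.

On z = 2, (curl F)_z = 69x^2 + 69y^2.

Convert to polar (x = r cos θ, y = r sin θ, dA = r dr dθ); the integrand becomes 69r^2, so

    ∬_D (curl F)_z dA = ∫_0^{2π} ∫_0^{2} (69r^2) · r dr dθ.

Inner (r from 0 to 2): 276.
Outer (θ from 0 to 2π): 552π.

Therefore ∮_C F · dr = 552π.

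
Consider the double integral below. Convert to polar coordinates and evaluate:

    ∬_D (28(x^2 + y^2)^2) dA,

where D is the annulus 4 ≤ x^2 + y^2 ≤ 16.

The region D is 2 ≤ r ≤ 4, 0 ≤ θ ≤ 2π in polar coordinates, where x = r cos(θ), y = r sin(θ), and dA = r dr dθ.

Under the substitution, the integrand becomes 28r^4, so

    ∬_D (28(x^2 + y^2)^2) dA = ∫_{0}^{2π} ∫_{2}^{4} (28r^4) · r dr dθ.

Inner integral (in r): ∫_{2}^{4} (28r^4) · r dr = 18816.

Outer integral (in θ): ∫_{0}^{2π} (18816) dθ = 37632π.

Therefore ∬_D (28(x^2 + y^2)^2) dA = 37632π.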